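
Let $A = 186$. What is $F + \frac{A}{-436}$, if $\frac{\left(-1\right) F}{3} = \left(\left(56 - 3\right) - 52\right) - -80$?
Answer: $- \frac{53067}{218} \approx -243.43$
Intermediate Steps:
$F = -243$ ($F = - 3 \left(\left(\left(56 - 3\right) - 52\right) - -80\right) = - 3 \left(\left(53 - 52\right) + 80\right) = - 3 \left(1 + 80\right) = \left(-3\right) 81 = -243$)
$F + \frac{A}{-436} = -243 + \frac{186}{-436} = -243 + 186 \left(- \frac{1}{436}\right) = -243 - \frac{93}{218} = - \frac{53067}{218}$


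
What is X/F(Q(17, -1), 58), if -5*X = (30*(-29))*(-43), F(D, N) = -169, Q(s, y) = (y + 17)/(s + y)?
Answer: 7482/169 ≈ 44.272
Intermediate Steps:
Q(s, y) = (17 + y)/(s + y)
X = -7482 (X = -30*(-29)*(-43)/5 = -(-174)*(-43) = -⅕*37410 = -7482)
X/F(Q(17, -1), 58) = -7482/(-169) = -7482*(-1/169) = 7482/169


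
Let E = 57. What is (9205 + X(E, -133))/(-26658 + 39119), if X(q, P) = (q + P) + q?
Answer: 9186/12461 ≈ 0.73718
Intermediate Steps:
X(q, P) = P + 2*q (X(q, P) = (P + q) + q = P + 2*q)
(9205 + X(E, -133))/(-26658 + 39119) = (9205 + (-133 + 2*57))/(-26658 + 39119) = (9205 + (-133 + 114))/12461 = (9205 - 19)*(1/12461) = 9186*(1/12461) = 9186/12461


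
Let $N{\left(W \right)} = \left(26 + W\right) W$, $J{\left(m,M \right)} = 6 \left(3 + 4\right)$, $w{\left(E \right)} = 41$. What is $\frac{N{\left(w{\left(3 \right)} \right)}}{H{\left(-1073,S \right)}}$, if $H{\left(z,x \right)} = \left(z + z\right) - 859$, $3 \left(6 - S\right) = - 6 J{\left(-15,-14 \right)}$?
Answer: $- \frac{2747}{3005} \approx -0.91414$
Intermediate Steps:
$J{\left(m,M \right)} = 42$ ($J{\left(m,M \right)} = 6 \cdot 7 = 42$)
$N{\left(W \right)} = W \left(26 + W\right)$
$S = 90$ ($S = 6 - \frac{\left(-6\right) 42}{3} = 6 - -84 = 6 + 84 = 90$)
$H{\left(z,x \right)} = -859 + 2 z$ ($H{\left(z,x \right)} = 2 z - 859 = -859 + 2 z$)
$\frac{N{\left(w{\left(3 \right)} \right)}}{H{\left(-1073,S \right)}} = \frac{41 \left(26 + 41\right)}{-859 + 2 \left(-1073\right)} = \frac{41 \cdot 67}{-859 - 2146} = \frac{2747}{-3005} = 2747 \left(- \frac{1}{3005}\right) = - \frac{2747}{3005}$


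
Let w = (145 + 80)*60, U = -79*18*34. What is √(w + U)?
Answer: 132*I*√2 ≈ 186.68*I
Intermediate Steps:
U = -48348 (U = -1422*34 = -48348)
w = 13500 (w = 225*60 = 13500)
√(w + U) = √(13500 - 48348) = √(-34848) = 132*I*√2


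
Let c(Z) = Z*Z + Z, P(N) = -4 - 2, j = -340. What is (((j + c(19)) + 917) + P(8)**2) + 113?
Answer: 1106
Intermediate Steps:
P(N) = -6
c(Z) = Z + Z**2 (c(Z) = Z**2 + Z = Z + Z**2)
(((j + c(19)) + 917) + P(8)**2) + 113 = (((-340 + 19*(1 + 19)) + 917) + (-6)**2) + 113 = (((-340 + 19*20) + 917) + 36) + 113 = (((-340 + 380) + 917) + 36) + 113 = ((40 + 917) + 36) + 113 = (957 + 36) + 113 = 993 + 113 = 1106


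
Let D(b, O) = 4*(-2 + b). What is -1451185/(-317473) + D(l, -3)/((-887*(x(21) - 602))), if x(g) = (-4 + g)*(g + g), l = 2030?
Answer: 8849448854/1971189857 ≈ 4.4894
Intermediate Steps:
x(g) = 2*g*(-4 + g) (x(g) = (-4 + g)*(2*g) = 2*g*(-4 + g))
D(b, O) = -8 + 4*b
-1451185/(-317473) + D(l, -3)/((-887*(x(21) - 602))) = -1451185/(-317473) + (-8 + 4*2030)/((-887*(2*21*(-4 + 21) - 602))) = -1451185*(-1/317473) + (-8 + 8120)/((-887*(2*21*17 - 602))) = 1451185/317473 + 8112/((-887*(714 - 602))) = 1451185/317473 + 8112/((-887*112)) = 1451185/317473 + 8112/(-99344) = 1451185/317473 + 8112*(-1/99344) = 1451185/317473 - 507/6209 = 8849448854/1971189857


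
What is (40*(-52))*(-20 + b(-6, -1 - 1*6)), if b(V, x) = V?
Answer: 54080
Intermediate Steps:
(40*(-52))*(-20 + b(-6, -1 - 1*6)) = (40*(-52))*(-20 - 6) = -2080*(-26) = 54080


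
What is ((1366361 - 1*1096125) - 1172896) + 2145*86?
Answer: -718190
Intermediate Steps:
((1366361 - 1*1096125) - 1172896) + 2145*86 = ((1366361 - 1096125) - 1172896) + 184470 = (270236 - 1172896) + 184470 = -902660 + 184470 = -718190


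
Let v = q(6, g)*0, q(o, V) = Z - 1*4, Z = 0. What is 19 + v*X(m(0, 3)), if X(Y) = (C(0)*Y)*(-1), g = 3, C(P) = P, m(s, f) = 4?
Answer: 19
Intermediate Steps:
q(o, V) = -4 (q(o, V) = 0 - 1*4 = 0 - 4 = -4)
v = 0 (v = -4*0 = 0)
X(Y) = 0 (X(Y) = (0*Y)*(-1) = 0*(-1) = 0)
19 + v*X(m(0, 3)) = 19 + 0*0 = 19 + 0 = 19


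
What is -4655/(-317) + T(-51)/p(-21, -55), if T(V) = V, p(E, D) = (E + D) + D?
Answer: 625972/41527 ≈ 15.074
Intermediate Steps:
p(E, D) = E + 2*D (p(E, D) = (D + E) + D = E + 2*D)
-4655/(-317) + T(-51)/p(-21, -55) = -4655/(-317) - 51/(-21 + 2*(-55)) = -4655*(-1/317) - 51/(-21 - 110) = 4655/317 - 51/(-131) = 4655/317 - 51*(-1/131) = 4655/317 + 51/131 = 625972/41527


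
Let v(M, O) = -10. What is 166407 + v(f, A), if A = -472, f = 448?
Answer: 166397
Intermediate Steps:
166407 + v(f, A) = 166407 - 10 = 166397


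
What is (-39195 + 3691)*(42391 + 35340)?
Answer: -2759761424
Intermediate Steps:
(-39195 + 3691)*(42391 + 35340) = -35504*77731 = -2759761424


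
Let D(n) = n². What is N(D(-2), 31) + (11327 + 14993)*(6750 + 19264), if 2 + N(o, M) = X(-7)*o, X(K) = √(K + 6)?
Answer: 684688478 + 4*I ≈ 6.8469e+8 + 4.0*I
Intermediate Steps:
X(K) = √(6 + K)
N(o, M) = -2 + I*o (N(o, M) = -2 + √(6 - 7)*o = -2 + √(-1)*o = -2 + I*o)
N(D(-2), 31) + (11327 + 14993)*(6750 + 19264) = (-2 + I*(-2)²) + (11327 + 14993)*(6750 + 19264) = (-2 + I*4) + 26320*26014 = (-2 + 4*I) + 684688480 = 684688478 + 4*I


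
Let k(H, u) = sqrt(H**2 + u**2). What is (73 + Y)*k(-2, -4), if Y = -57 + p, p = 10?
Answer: 52*sqrt(5) ≈ 116.28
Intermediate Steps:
Y = -47 (Y = -57 + 10 = -47)
(73 + Y)*k(-2, -4) = (73 - 47)*sqrt((-2)**2 + (-4)**2) = 26*sqrt(4 + 16) = 26*sqrt(20) = 26*(2*sqrt(5)) = 52*sqrt(5)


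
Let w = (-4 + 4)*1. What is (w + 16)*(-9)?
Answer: -144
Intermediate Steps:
w = 0 (w = 0*1 = 0)
(w + 16)*(-9) = (0 + 16)*(-9) = 16*(-9) = -144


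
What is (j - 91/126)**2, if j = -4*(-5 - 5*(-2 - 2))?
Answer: 1194649/324 ≈ 3687.2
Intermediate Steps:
j = -60 (j = -4*(-5 - 5*(-4)) = -4*(-5 + 20) = -4*15 = -60)
(j - 91/126)**2 = (-60 - 91/126)**2 = (-60 - 91*1/126)**2 = (-60 - 13/18)**2 = (-1093/18)**2 = 1194649/324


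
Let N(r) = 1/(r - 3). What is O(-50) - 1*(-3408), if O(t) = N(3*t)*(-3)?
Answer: 173809/51 ≈ 3408.0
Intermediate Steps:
N(r) = 1/(-3 + r)
O(t) = -3/(-3 + 3*t)
O(-50) - 1*(-3408) = -1/(-1 - 50) - 1*(-3408) = -1/(-51) + 3408 = -1*(-1/51) + 3408 = 1/51 + 3408 = 173809/51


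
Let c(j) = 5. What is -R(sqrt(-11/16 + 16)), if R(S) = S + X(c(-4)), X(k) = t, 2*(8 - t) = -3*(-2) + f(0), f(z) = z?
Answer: -5 - 7*sqrt(5)/4 ≈ -8.9131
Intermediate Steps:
t = 5 (t = 8 - (-3*(-2) + 0)/2 = 8 - (6 + 0)/2 = 8 - 1/2*6 = 8 - 3 = 5)
X(k) = 5
R(S) = 5 + S (R(S) = S + 5 = 5 + S)
-R(sqrt(-11/16 + 16)) = -(5 + sqrt(-11/16 + 16)) = -(5 + sqrt(245/16)) = -(5 + 7*sqrt(5)/4) = -5 - 7*sqrt(5)/4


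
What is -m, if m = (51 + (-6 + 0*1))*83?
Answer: -3735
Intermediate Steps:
m = 3735 (m = (51 + (-6 + 0))*83 = (51 - 6)*83 = 45*83 = 3735)
-m = -1*3735 = -3735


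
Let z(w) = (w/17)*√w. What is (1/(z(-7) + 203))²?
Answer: 289/(49*(493 - I*√7)²) ≈ 2.4264e-5 + 2.6044e-7*I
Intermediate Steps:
z(w) = w^(3/2)/17 (z(w) = (w*(1/17))*√w = (w/17)*√w = w^(3/2)/17)
(1/(z(-7) + 203))² = (1/((-7)^(3/2)/17 + 203))² = (1/((-7*I*√7)/17 + 203))² = (1/(-7*I*√7/17 + 203))² = (1/(203 - 7*I*√7/17))² = (203 - 7*I*√7/17)⁻²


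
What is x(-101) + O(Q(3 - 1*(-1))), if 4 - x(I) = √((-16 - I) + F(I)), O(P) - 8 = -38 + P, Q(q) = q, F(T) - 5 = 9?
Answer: -22 - 3*√11 ≈ -31.950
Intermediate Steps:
F(T) = 14 (F(T) = 5 + 9 = 14)
O(P) = -30 + P (O(P) = 8 + (-38 + P) = -30 + P)
x(I) = 4 - √(-2 - I) (x(I) = 4 - √((-16 - I) + 14) = 4 - √(-2 - I))
x(-101) + O(Q(3 - 1*(-1))) = (4 - √(-2 - 1*(-101))) + (-30 + (3 - 1*(-1))) = (4 - √(-2 + 101)) + (-30 + (3 + 1)) = (4 - √99) + (-30 + 4) = (4 - 3*√11) - 26 = -22 - 3*√11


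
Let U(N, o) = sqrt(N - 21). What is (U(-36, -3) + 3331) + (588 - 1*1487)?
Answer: 2432 + I*sqrt(57) ≈ 2432.0 + 7.5498*I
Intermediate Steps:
U(N, o) = sqrt(-21 + N)
(U(-36, -3) + 3331) + (588 - 1*1487) = (sqrt(-21 - 36) + 3331) + (588 - 1*1487) = (sqrt(-57) + 3331) + (588 - 1487) = (I*sqrt(57) + 3331) - 899 = (3331 + I*sqrt(57)) - 899 = 2432 + I*sqrt(57)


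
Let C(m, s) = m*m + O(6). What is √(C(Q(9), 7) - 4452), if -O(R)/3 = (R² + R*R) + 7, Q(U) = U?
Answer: 48*I*√2 ≈ 67.882*I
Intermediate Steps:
O(R) = -21 - 6*R² (O(R) = -3*((R² + R*R) + 7) = -3*((R² + R²) + 7) = -3*(2*R² + 7) = -3*(7 + 2*R²) = -21 - 6*R²)
C(m, s) = -237 + m² (C(m, s) = m*m + (-21 - 6*6²) = m² + (-21 - 6*36) = m² + (-21 - 216) = m² - 237 = -237 + m²)
√(C(Q(9), 7) - 4452) = √((-237 + 9²) - 4452) = √((-237 + 81) - 4452) = √(-156 - 4452) = √(-4608) = 48*I*√2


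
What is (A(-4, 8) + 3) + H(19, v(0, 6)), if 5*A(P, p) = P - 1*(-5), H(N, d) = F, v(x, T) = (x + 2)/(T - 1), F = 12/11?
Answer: 236/55 ≈ 4.2909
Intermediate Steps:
F = 12/11 (F = 12*(1/11) = 12/11 ≈ 1.0909)
v(x, T) = (2 + x)/(-1 + T)
H(N, d) = 12/11
A(P, p) = 1 + P/5 (A(P, p) = (P - 1*(-5))/5 = (P + 5)/5 = (5 + P)/5 = 1 + P/5)
(A(-4, 8) + 3) + H(19, v(0, 6)) = ((1 + (⅕)*(-4)) + 3) + 12/11 = ((1 - ⅘) + 3) + 12/11 = (⅕ + 3) + 12/11 = 16/5 + 12/11 = 236/55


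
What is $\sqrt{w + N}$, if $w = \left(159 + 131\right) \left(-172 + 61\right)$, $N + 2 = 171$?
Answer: $i \sqrt{32021} \approx 178.94 i$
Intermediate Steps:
$N = 169$ ($N = -2 + 171 = 169$)
$w = -32190$ ($w = 290 \left(-111\right) = -32190$)
$\sqrt{w + N} = \sqrt{-32190 + 169} = \sqrt{-32021} = i \sqrt{32021}$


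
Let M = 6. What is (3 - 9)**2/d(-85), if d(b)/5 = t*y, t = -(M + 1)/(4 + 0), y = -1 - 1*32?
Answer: 48/385 ≈ 0.12468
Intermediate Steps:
y = -33 (y = -1 - 32 = -33)
t = -7/4 (t = -(6 + 1)/(4 + 0) = -7/4 ≈ -1.7500)
d(b) = 1155/4 (d(b) = 5*(-7/4*(-33)) = 5*(231/4) = 1155/4)
(3 - 9)**2/d(-85) = (3 - 9)**2/(1155/4) = (-6)**2*(4/1155) = 36*(4/1155) = 48/385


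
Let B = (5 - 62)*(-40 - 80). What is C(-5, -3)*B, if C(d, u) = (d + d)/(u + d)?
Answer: 8550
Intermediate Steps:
C(d, u) = 2*d/(d + u) (C(d, u) = (2*d)/(d + u) = 2*d/(d + u))
B = 6840 (B = -57*(-120) = 6840)
C(-5, -3)*B = (2*(-5)/(-5 - 3))*6840 = (2*(-5)/(-8))*6840 = (2*(-5)*(-⅛))*6840 = (5/4)*6840 = 8550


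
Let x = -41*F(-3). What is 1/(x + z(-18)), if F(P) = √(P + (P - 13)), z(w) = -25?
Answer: I/(-25*I + 41*√19) ≈ -0.00076772 + 0.0054881*I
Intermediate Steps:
F(P) = √(-13 + 2*P) (F(P) = √(P + (-13 + P)) = √(-13 + 2*P))
x = -41*I*√19 (x = -41*√(-13 + 2*(-3)) = -41*√(-13 - 6) = -41*I*√19 ≈ -178.71*I)
1/(x + z(-18)) = 1/(-41*I*√19 - 25) = 1/(-25 - 41*I*√19)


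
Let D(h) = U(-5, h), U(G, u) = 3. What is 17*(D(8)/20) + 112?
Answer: 2291/20 ≈ 114.55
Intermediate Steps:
D(h) = 3
17*(D(8)/20) + 112 = 17*(3/20) + 112 = 51/20 + 112 = 2291/20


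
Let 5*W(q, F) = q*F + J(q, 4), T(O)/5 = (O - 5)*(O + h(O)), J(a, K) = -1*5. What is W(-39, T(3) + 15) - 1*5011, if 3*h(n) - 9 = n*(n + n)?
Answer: -4193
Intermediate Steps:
J(a, K) = -5
h(n) = 3 + 2*n²/3 (h(n) = 3 + (n*(n + n))/3 = 3 + (n*(2*n))/3 = 3 + (2*n²)/3 = 3 + 2*n²/3)
T(O) = 5*(-5 + O)*(3 + O + 2*O²/3) (T(O) = 5*((O - 5)*(O + (3 + 2*O²/3))) = 5*((-5 + O)*(3 + O + 2*O²/3)) = 5*(-5 + O)*(3 + O + 2*O²/3))
W(q, F) = -1 + F*q/5 (W(q, F) = (q*F - 5)/5 = (F*q - 5)/5 = (-5 + F*q)/5 = -1 + F*q/5)
W(-39, T(3) + 15) - 1*5011 = (-1 + (⅕)*((-75 - 10*3 - 35/3*3² + (10/3)*3³) + 15)*(-39)) - 1*5011 = (-1 + (⅕)*((-75 - 30 - 35/3*9 + (10/3)*27) + 15)*(-39)) - 5011 = (-1 + (⅕)*((-75 - 30 - 105 + 90) + 15)*(-39)) - 5011 = (-1 + (⅕)*(-120 + 15)*(-39)) - 5011 = (-1 + (⅕)*(-105)*(-39)) - 5011 = (-1 + 819) - 5011 = 818 - 5011 = -4193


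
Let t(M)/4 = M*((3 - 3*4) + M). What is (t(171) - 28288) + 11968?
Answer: 94488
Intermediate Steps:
t(M) = 4*M*(-9 + M) (t(M) = 4*(M*((3 - 3*4) + M)) = 4*(M*((3 - 12) + M)) = 4*(M*(-9 + M)) = 4*M*(-9 + M))
(t(171) - 28288) + 11968 = (4*171*(-9 + 171) - 28288) + 11968 = (4*171*162 - 28288) + 11968 = (110808 - 28288) + 11968 = 82520 + 11968 = 94488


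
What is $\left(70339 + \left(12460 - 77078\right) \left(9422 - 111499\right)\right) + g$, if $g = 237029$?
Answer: $6596318954$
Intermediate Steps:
$\left(70339 + \left(12460 - 77078\right) \left(9422 - 111499\right)\right) + g = \left(70339 + \left(12460 - 77078\right) \left(9422 - 111499\right)\right) + 237029 = \left(70339 + \left(12460 - 77078\right) \left(-102077\right)\right) + 237029 = \left(70339 - -6596011586\right) + 237029 = \left(70339 + 6596011586\right) + 237029 = 6596081925 + 237029 = 6596318954$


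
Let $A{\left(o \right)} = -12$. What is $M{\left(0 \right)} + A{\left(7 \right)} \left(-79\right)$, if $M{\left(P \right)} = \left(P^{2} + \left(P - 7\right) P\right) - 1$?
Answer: $947$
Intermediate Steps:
$M{\left(P \right)} = -1 + P^{2} + P \left(-7 + P\right)$ ($M{\left(P \right)} = \left(P^{2} + \left(P - 7\right) P\right) - 1 = \left(P^{2} + \left(-7 + P\right) P\right) - 1 = \left(P^{2} + P \left(-7 + P\right)\right) - 1 = -1 + P^{2} + P \left(-7 + P\right)$)
$M{\left(0 \right)} + A{\left(7 \right)} \left(-79\right) = \left(-1 - 0 + 2 \cdot 0^{2}\right) - -948 = \left(-1 + 0 + 2 \cdot 0\right) + 948 = \left(-1 + 0 + 0\right) + 948 = -1 + 948 = 947$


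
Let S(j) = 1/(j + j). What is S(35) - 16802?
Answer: -1176139/70 ≈ -16802.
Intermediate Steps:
S(j) = 1/(2*j)
S(35) - 16802 = (1/2)/35 - 16802 = (1/2)*(1/35) - 16802 = 1/70 - 16802 = -1176139/70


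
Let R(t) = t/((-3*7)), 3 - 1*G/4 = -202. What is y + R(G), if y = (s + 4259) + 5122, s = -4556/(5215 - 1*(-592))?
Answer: 1139127391/121947 ≈ 9341.2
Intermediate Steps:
G = 820 (G = 12 - 4*(-202) = 12 + 808 = 820)
s = -4556/5807 (s = -4556/(5215 + 592) = -4556/5807 ≈ -0.78457)
R(t) = -t/21 (R(t) = t/(-21) = t*(-1/21) = -t/21)
y = 54470911/5807 (y = (-4556/5807 + 4259) + 5122 = 24727457/5807 + 5122 = 54470911/5807 ≈ 9380.2)
y + R(G) = 54470911/5807 - 1/21*820 = 54470911/5807 - 820/21 = 1139127391/121947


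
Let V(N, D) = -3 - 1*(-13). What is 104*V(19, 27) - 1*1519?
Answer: -479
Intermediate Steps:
V(N, D) = 10 (V(N, D) = -3 + 13 = 10)
104*V(19, 27) - 1*1519 = 104*10 - 1*1519 = 1040 - 1519 = -479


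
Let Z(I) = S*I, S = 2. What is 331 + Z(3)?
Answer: 337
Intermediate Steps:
Z(I) = 2*I
331 + Z(3) = 331 + 2*3 = 331 + 6 = 337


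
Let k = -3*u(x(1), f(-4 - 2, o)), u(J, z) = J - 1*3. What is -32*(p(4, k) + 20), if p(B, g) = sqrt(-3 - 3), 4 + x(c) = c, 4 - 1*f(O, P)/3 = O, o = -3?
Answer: -640 - 32*I*sqrt(6) ≈ -640.0 - 78.384*I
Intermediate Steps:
f(O, P) = 12 - 3*O
x(c) = -4 + c
u(J, z) = -3 + J (u(J, z) = J - 3 = -3 + J)
k = 18 (k = -3*(-3 + (-4 + 1)) = -3*(-3 - 3) = -3*(-6) = 18)
p(B, g) = I*sqrt(6) (p(B, g) = sqrt(-6) = I*sqrt(6))
-32*(p(4, k) + 20) = -32*(I*sqrt(6) + 20) = -32*(20 + I*sqrt(6)) = -640 - 32*I*sqrt(6)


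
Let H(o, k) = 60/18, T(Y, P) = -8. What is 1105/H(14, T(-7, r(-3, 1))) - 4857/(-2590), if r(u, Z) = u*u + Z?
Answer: 431721/1295 ≈ 333.38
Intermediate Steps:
r(u, Z) = Z + u² (r(u, Z) = u² + Z = Z + u²)
H(o, k) = 10/3 (H(o, k) = 60*(1/18) = 10/3)
1105/H(14, T(-7, r(-3, 1))) - 4857/(-2590) = 1105/(10/3) - 4857/(-2590) = 1105*(3/10) - 4857*(-1/2590) = 663/2 + 4857/2590 = 431721/1295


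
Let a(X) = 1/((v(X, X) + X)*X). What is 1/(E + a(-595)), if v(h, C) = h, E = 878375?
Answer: 708050/621933418751 ≈ 1.1385e-6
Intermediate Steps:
a(X) = 1/(2*X**2) (a(X) = 1/((X + X)*X) = 1/(((2*X))*X) = (1/(2*X))/X = 1/(2*X**2))
1/(E + a(-595)) = 1/(878375 + (1/2)/(-595)**2) = 1/(878375 + (1/2)*(1/354025)) = 1/(878375 + 1/708050) = 1/(621933418751/708050) = 708050/621933418751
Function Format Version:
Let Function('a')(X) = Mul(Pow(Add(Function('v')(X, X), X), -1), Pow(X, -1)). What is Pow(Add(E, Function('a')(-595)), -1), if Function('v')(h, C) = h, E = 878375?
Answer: Rational(708050, 621933418751) ≈ 1.1385e-6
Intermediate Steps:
Function('a')(X) = Mul(Rational(1, 2), Pow(X, -2)) (Function('a')(X) = Mul(Pow(Add(X, X), -1), Pow(X, -1)) = Mul(Pow(Mul(2, X), -1), Pow(X, -1)) = Mul(Mul(Rational(1, 2), Pow(X, -1)), Pow(X, -1)) = Mul(Rational(1, 2), Pow(X, -2)))
Pow(Add(E, Function('a')(-595)), -1) = Pow(Add(878375, Mul(Rational(1, 2), Pow(-595, -2))), -1) = Pow(Add(878375, Mul(Rational(1, 2), Rational(1, 354025))), -1) = Pow(Add(878375, Rational(1, 708050)), -1) = Pow(Rational(621933418751, 708050), -1) = Rational(708050, 621933418751)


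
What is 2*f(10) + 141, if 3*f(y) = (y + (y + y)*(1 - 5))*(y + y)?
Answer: -2377/3 ≈ -792.33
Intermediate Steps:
f(y) = -14*y²/3 (f(y) = ((y + (y + y)*(1 - 5))*(y + y))/3 = ((y + (2*y)*(-4))*(2*y))/3 = ((y - 8*y)*(2*y))/3 = ((-7*y)*(2*y))/3 = (-14*y²)/3 = -14*y²/3)
2*f(10) + 141 = 2*(-14/3*10²) + 141 = 2*(-14/3*100) + 141 = 2*(-1400/3) + 141 = -2800/3 + 141 = -2377/3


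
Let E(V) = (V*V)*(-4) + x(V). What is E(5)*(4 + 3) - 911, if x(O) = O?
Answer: -1576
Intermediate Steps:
E(V) = V - 4*V**2 (E(V) = (V*V)*(-4) + V = V**2*(-4) + V = -4*V**2 + V = V - 4*V**2)
E(5)*(4 + 3) - 911 = (5*(1 - 4*5))*(4 + 3) - 911 = (5*(1 - 20))*7 - 911 = (5*(-19))*7 - 911 = -95*7 - 911 = -665 - 911 = -1576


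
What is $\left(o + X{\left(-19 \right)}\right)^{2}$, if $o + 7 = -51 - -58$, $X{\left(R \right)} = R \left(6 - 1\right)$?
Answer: $9025$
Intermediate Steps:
$X{\left(R \right)} = 5 R$ ($X{\left(R \right)} = R 5 = 5 R$)
$o = 0$ ($o = -7 - -7 = -7 + \left(-51 + 58\right) = -7 + 7 = 0$)
$\left(o + X{\left(-19 \right)}\right)^{2} = \left(0 + 5 \left(-19\right)\right)^{2} = \left(0 - 95\right)^{2} = \left(-95\right)^{2} = 9025$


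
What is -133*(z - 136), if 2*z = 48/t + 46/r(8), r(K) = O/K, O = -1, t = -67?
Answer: 2854712/67 ≈ 42608.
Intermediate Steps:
r(K) = -1/K
z = -12352/67 (z = (48/(-67) + 46/((-1/8)))/2 = (48*(-1/67) + 46/((-1*⅛)))/2 = (-48/67 + 46/(-⅛))/2 = (-48/67 + 46*(-8))/2 = (-48/67 - 368)/2 = (½)*(-24704/67) = -12352/67 ≈ -184.36)
-133*(z - 136) = -133*(-12352/67 - 136) = -133*(-21464/67) = 2854712/67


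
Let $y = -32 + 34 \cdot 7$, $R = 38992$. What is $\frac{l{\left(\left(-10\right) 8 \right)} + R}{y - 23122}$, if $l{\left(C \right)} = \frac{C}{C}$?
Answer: $- \frac{38993}{22916} \approx -1.7016$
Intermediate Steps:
$l{\left(C \right)} = 1$
$y = 206$ ($y = -32 + 238 = 206$)
$\frac{l{\left(\left(-10\right) 8 \right)} + R}{y - 23122} = \frac{1 + 38992}{206 - 23122} = \frac{38993}{206 - 23122} = \frac{38993}{-22916} = 38993 \left(- \frac{1}{22916}\right) = - \frac{38993}{22916}$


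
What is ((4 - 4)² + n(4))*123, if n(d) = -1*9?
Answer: -1107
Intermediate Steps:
n(d) = -9
((4 - 4)² + n(4))*123 = ((4 - 4)² - 9)*123 = (0² - 9)*123 = (0 - 9)*123 = -9*123 = -1107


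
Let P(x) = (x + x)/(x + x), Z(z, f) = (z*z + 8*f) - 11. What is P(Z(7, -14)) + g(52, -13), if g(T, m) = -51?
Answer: -50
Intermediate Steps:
Z(z, f) = -11 + z**2 + 8*f (Z(z, f) = (z**2 + 8*f) - 11 = -11 + z**2 + 8*f)
P(x) = 1 (P(x) = (2*x)/((2*x)) = (2*x)*(1/(2*x)) = 1)
P(Z(7, -14)) + g(52, -13) = 1 - 51 = -50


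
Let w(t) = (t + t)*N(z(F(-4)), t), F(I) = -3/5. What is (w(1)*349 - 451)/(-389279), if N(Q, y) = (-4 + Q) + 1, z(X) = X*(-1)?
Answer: 10631/1946395 ≈ 0.0054619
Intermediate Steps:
F(I) = -⅗ (F(I) = -3*⅕ = -⅗)
z(X) = -X
N(Q, y) = -3 + Q
w(t) = -24*t/5 (w(t) = (t + t)*(-3 - 1*(-⅗)) = (2*t)*(-3 + ⅗) = (2*t)*(-12/5) = -24*t/5)
(w(1)*349 - 451)/(-389279) = (-24/5*1*349 - 451)/(-389279) = (-24/5*349 - 451)*(-1/389279) = (-8376/5 - 451)*(-1/389279) = -10631/5*(-1/389279) = 10631/1946395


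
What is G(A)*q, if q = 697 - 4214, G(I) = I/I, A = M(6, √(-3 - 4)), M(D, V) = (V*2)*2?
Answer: -3517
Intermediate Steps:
M(D, V) = 4*V (M(D, V) = (2*V)*2 = 4*V)
A = 4*I*√7 (A = 4*√(-3 - 4) = 4*√(-7) = 4*(I*√7) = 4*I*√7 ≈ 10.583*I)
G(I) = 1
q = -3517
G(A)*q = 1*(-3517) = -3517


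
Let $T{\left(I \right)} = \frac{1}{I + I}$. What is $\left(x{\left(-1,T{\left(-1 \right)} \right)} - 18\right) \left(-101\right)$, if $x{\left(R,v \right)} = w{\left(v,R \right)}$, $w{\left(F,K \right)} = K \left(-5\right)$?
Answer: $1313$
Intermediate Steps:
$w{\left(F,K \right)} = - 5 K$
$T{\left(I \right)} = \frac{1}{2 I}$
$x{\left(R,v \right)} = - 5 R$
$\left(x{\left(-1,T{\left(-1 \right)} \right)} - 18\right) \left(-101\right) = \left(\left(-5\right) \left(-1\right) - 18\right) \left(-101\right) = \left(5 - 18\right) \left(-101\right) = \left(-13\right) \left(-101\right) = 1313$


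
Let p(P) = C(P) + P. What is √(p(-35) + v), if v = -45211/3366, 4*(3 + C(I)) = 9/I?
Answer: I*√79413606965/39270 ≈ 7.1761*I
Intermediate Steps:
C(I) = -3 + 9/(4*I) (C(I) = -3 + (9/I)/4 = -3 + 9/(4*I))
p(P) = -3 + P + 9/(4*P) (p(P) = (-3 + 9/(4*P)) + P = -3 + P + 9/(4*P))
v = -45211/3366 (v = -45211*1/3366 = -45211/3366 ≈ -13.432)
√(p(-35) + v) = √((-3 - 35 + (9/4)/(-35)) - 45211/3366) = √((-3 - 35 + (9/4)*(-1/35)) - 45211/3366) = √((-3 - 35 - 9/140) - 45211/3366) = √(-5329/140 - 45211/3366) = √(-12133477/235620) = I*√79413606965/39270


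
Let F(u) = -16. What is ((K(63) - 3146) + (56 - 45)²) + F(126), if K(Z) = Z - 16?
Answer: -2994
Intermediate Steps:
K(Z) = -16 + Z
((K(63) - 3146) + (56 - 45)²) + F(126) = (((-16 + 63) - 3146) + (56 - 45)²) - 16 = ((47 - 3146) + 11²) - 16 = (-3099 + 121) - 16 = -2978 - 16 = -2994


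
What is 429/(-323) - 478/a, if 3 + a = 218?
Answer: -246629/69445 ≈ -3.5514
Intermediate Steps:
a = 215 (a = -3 + 218 = 215)
429/(-323) - 478/a = 429/(-323) - 478/215 = 429*(-1/323) - 478*1/215 = -429/323 - 478/215 = -246629/69445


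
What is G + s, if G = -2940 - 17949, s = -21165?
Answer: -42054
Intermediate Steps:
G = -20889
G + s = -20889 - 21165 = -42054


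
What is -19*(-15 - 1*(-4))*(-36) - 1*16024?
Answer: -23548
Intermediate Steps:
-19*(-15 - 1*(-4))*(-36) - 1*16024 = -19*(-15 + 4)*(-36) - 16024 = -19*(-11)*(-36) - 16024 = 209*(-36) - 16024 = -7524 - 16024 = -23548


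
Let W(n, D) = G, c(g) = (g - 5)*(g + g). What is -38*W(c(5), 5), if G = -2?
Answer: 76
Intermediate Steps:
c(g) = 2*g*(-5 + g) (c(g) = (-5 + g)*(2*g) = 2*g*(-5 + g))
W(n, D) = -2
-38*W(c(5), 5) = -38*(-2) = 76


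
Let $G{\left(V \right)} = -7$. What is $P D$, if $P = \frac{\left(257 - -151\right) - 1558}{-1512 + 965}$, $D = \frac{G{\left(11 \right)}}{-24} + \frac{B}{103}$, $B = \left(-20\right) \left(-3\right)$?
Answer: $\frac{1242575}{676092} \approx 1.8379$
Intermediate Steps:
$B = 60$
$D = \frac{2161}{2472}$ ($D = - \frac{7}{-24} + \frac{60}{103} = \left(-7\right) \left(- \frac{1}{24}\right) + 60 \cdot \frac{1}{103} = \frac{7}{24} + \frac{60}{103} = \frac{2161}{2472} \approx 0.87419$)
$P = \frac{1150}{547}$ ($P = \frac{\left(257 + 151\right) - 1558}{-547} = \left(408 - 1558\right) \left(- \frac{1}{547}\right) = \left(-1150\right) \left(- \frac{1}{547}\right) = \frac{1150}{547} \approx 2.1024$)
$P D = \frac{1150}{547} \cdot \frac{2161}{2472} = \frac{1242575}{676092}$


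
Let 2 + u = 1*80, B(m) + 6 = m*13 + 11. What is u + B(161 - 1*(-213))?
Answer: 4945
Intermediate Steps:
B(m) = 5 + 13*m (B(m) = -6 + (m*13 + 11) = -6 + (13*m + 11) = -6 + (11 + 13*m) = 5 + 13*m)
u = 78 (u = -2 + 1*80 = -2 + 80 = 78)
u + B(161 - 1*(-213)) = 78 + (5 + 13*(161 - 1*(-213))) = 78 + (5 + 13*(161 + 213)) = 78 + (5 + 13*374) = 78 + (5 + 4862) = 78 + 4867 = 4945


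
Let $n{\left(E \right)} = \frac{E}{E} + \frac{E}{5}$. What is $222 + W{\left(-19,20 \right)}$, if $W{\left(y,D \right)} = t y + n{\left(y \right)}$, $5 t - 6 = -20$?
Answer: $\frac{1362}{5} \approx 272.4$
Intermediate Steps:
$t = - \frac{14}{5}$ ($t = \frac{6}{5} + \frac{1}{5} \left(-20\right) = \frac{6}{5} - 4 = - \frac{14}{5} \approx -2.8$)
$n{\left(E \right)} = 1 + \frac{E}{5}$ ($n{\left(E \right)} = 1 + E \frac{1}{5} = 1 + \frac{E}{5}$)
$W{\left(y,D \right)} = 1 - \frac{13 y}{5}$ ($W{\left(y,D \right)} = - \frac{14 y}{5} + \left(1 + \frac{y}{5}\right) = 1 - \frac{13 y}{5}$)
$222 + W{\left(-19,20 \right)} = 222 + \left(1 - - \frac{247}{5}\right) = 222 + \left(1 + \frac{247}{5}\right) = 222 + \frac{252}{5} = \frac{1362}{5}$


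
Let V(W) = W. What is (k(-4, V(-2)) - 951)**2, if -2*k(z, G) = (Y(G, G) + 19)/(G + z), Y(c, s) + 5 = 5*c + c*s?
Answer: 8128201/9 ≈ 9.0313e+5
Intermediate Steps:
Y(c, s) = -5 + 5*c + c*s (Y(c, s) = -5 + (5*c + c*s) = -5 + 5*c + c*s)
k(z, G) = -(14 + G**2 + 5*G)/(2*(G + z)) (k(z, G) = -((-5 + 5*G + G*G) + 19)/(2*(G + z)) = -((-5 + 5*G + G**2) + 19)/(2*(G + z)) = -((-5 + G**2 + 5*G) + 19)/(2*(G + z)) = -(14 + G**2 + 5*G)/(2*(G + z)))
(k(-4, V(-2)) - 951)**2 = ((-14 - 1*(-2)**2 - 5*(-2))/(2*(-2 - 4)) - 951)**2 = ((1/2)*(-14 - 1*4 + 10)/(-6) - 951)**2 = ((1/2)*(-1/6)*(-14 - 4 + 10) - 951)**2 = ((1/2)*(-1/6)*(-8) - 951)**2 = (2/3 - 951)**2 = (-2851/3)**2 = 8128201/9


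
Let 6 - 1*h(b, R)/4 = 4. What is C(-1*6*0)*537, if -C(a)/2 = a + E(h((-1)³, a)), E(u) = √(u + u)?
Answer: -4296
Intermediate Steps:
h(b, R) = 8 (h(b, R) = 24 - 4*4 = 24 - 16 = 8)
E(u) = √2*√u (E(u) = √(2*u) = √2*√u)
C(a) = -8 - 2*a (C(a) = -2*(a + √2*√8) = -2*(a + √2*(2*√2)) = -2*(a + 4) = -2*(4 + a) = -8 - 2*a)
C(-1*6*0)*537 = (-8 - 2*(-1*6)*0)*537 = (-8 - (-12)*0)*537 = (-8 - 2*0)*537 = (-8 + 0)*537 = -8*537 = -4296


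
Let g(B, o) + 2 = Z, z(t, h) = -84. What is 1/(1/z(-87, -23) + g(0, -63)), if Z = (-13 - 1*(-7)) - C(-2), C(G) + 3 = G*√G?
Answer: -35364/233689 - 14112*I*√2/233689 ≈ -0.15133 - 0.085401*I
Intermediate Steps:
C(G) = -3 + G^(3/2) (C(G) = -3 + G*√G = -3 + G^(3/2))
Z = -3 + 2*I*√2 (Z = (-13 - 1*(-7)) - (-3 + (-2)^(3/2)) = (-13 + 7) - (-3 - 2*I*√2) = -6 + (3 + 2*I*√2) = -3 + 2*I*√2 ≈ -3.0 + 2.8284*I)
g(B, o) = -5 + 2*I*√2 (g(B, o) = -2 + (-3 + 2*I*√2) = -5 + 2*I*√2)
1/(1/z(-87, -23) + g(0, -63)) = 1/(1/(-84) + (-5 + 2*I*√2)) = 1/(-1/84 + (-5 + 2*I*√2)) = 1/(-421/84 + 2*I*√2)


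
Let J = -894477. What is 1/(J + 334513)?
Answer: -1/559964 ≈ -1.7858e-6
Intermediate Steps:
1/(J + 334513) = 1/(-894477 + 334513) = 1/(-559964) = -1/559964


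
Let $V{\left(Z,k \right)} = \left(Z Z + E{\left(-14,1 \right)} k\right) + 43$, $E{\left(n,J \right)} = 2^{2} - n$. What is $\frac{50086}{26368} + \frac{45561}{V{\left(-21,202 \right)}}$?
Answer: $\frac{854191}{65920} \approx 12.958$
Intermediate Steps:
$E{\left(n,J \right)} = 4 - n$
$V{\left(Z,k \right)} = 43 + Z^{2} + 18 k$ ($V{\left(Z,k \right)} = \left(Z Z + \left(4 - -14\right) k\right) + 43 = \left(Z^{2} + \left(4 + 14\right) k\right) + 43 = \left(Z^{2} + 18 k\right) + 43 = 43 + Z^{2} + 18 k$)
$\frac{50086}{26368} + \frac{45561}{V{\left(-21,202 \right)}} = \frac{50086}{26368} + \frac{45561}{43 + \left(-21\right)^{2} + 18 \cdot 202} = 50086 \cdot \frac{1}{26368} + \frac{45561}{43 + 441 + 3636} = \frac{25043}{13184} + \frac{45561}{4120} = \frac{854191}{65920}$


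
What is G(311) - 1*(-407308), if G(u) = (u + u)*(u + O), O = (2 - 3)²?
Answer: 601372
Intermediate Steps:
O = 1 (O = (-1)² = 1)
G(u) = 2*u*(1 + u) (G(u) = (u + u)*(u + 1) = (2*u)*(1 + u) = 2*u*(1 + u))
G(311) - 1*(-407308) = 2*311*(1 + 311) - 1*(-407308) = 2*311*312 + 407308 = 194064 + 407308 = 601372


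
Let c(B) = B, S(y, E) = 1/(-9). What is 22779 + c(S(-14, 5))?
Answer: 205010/9 ≈ 22779.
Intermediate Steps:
S(y, E) = -1/9
22779 + c(S(-14, 5)) = 22779 - 1/9 = 205010/9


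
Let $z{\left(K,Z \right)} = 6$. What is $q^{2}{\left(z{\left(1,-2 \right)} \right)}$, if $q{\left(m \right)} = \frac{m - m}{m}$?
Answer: $0$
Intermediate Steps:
$q{\left(m \right)} = 0$ ($q{\left(m \right)} = \frac{0}{m} = 0$)
$q^{2}{\left(z{\left(1,-2 \right)} \right)} = 0^{2} = 0$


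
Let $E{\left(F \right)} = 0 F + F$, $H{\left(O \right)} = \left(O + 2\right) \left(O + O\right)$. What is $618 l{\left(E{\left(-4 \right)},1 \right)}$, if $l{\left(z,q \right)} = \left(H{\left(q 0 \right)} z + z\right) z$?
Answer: $9888$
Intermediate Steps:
$H{\left(O \right)} = 2 O \left(2 + O\right)$ ($H{\left(O \right)} = \left(2 + O\right) 2 O = 2 O \left(2 + O\right)$)
$E{\left(F \right)} = F$ ($E{\left(F \right)} = 0 + F = F$)
$l{\left(z,q \right)} = z^{2}$ ($l{\left(z,q \right)} = \left(2 q 0 \left(2 + q 0\right) z + z\right) z = \left(2 \cdot 0 \left(2 + 0\right) z + z\right) z = \left(2 \cdot 0 \cdot 2 z + z\right) z = \left(0 z + z\right) z = \left(0 + z\right) z = z z = z^{2}$)
$618 l{\left(E{\left(-4 \right)},1 \right)} = 618 \left(-4\right)^{2} = 618 \cdot 16 = 9888$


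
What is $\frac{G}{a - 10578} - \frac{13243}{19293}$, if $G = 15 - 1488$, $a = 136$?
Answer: $- \frac{109864817}{201457506} \approx -0.54535$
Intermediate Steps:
$G = -1473$ ($G = 15 - 1488 = -1473$)
$\frac{G}{a - 10578} - \frac{13243}{19293} = - \frac{1473}{136 - 10578} - \frac{13243}{19293} = - \frac{1473}{-10442} - \frac{13243}{19293} = \left(-1473\right) \left(- \frac{1}{10442}\right) - \frac{13243}{19293} = \frac{1473}{10442} - \frac{13243}{19293} = - \frac{109864817}{201457506}$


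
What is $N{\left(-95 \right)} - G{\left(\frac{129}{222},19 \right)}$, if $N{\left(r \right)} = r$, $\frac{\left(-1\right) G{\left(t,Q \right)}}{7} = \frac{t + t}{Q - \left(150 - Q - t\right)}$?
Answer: $- \frac{783877}{8245} \approx -95.073$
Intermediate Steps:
$G{\left(t,Q \right)} = - \frac{14 t}{-150 + t + 2 Q}$ ($G{\left(t,Q \right)} = - 7 \frac{t + t}{Q - \left(150 - Q - t\right)} = - 7 \frac{2 t}{Q - \left(150 - Q - t\right)} = - 7 \frac{2 t}{Q + \left(-150 + Q + t\right)} = - 7 \frac{2 t}{-150 + t + 2 Q} = - \frac{14 t}{-150 + t + 2 Q}$)
$N{\left(-95 \right)} - G{\left(\frac{129}{222},19 \right)} = -95 - - \frac{14 \cdot \frac{129}{222}}{-150 + \frac{129}{222} + 2 \cdot 19} = -95 - - \frac{14 \cdot 129 \cdot \frac{1}{222}}{-150 + 129 \cdot \frac{1}{222} + 38} = -95 - \left(-14\right) \frac{43}{74} \frac{1}{-150 + \frac{43}{74} + 38} = -95 - \left(-14\right) \frac{43}{74} \frac{1}{- \frac{8245}{74}} = -95 - \left(-14\right) \frac{43}{74} \left(- \frac{74}{8245}\right) = -95 - \frac{602}{8245} = - \frac{783877}{8245}$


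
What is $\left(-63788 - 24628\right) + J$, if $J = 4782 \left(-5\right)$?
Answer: $-112326$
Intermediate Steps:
$J = -23910$
$\left(-63788 - 24628\right) + J = \left(-63788 - 24628\right) - 23910 = -88416 - 23910 = -112326$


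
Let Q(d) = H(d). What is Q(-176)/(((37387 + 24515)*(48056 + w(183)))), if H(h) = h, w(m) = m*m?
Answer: -88/2523899295 ≈ -3.4867e-8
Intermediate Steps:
w(m) = m²
Q(d) = d
Q(-176)/(((37387 + 24515)*(48056 + w(183)))) = -176*1/((37387 + 24515)*(48056 + 183²)) = -176*1/(61902*(48056 + 33489)) = -176/(61902*81545) = -176/5047798590 = -176*1/5047798590 = -88/2523899295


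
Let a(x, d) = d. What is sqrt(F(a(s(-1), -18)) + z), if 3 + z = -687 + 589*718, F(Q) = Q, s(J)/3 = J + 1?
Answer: sqrt(422194) ≈ 649.76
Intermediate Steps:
s(J) = 3 + 3*J (s(J) = 3*(J + 1) = 3*(1 + J) = 3 + 3*J)
z = 422212 (z = -3 + (-687 + 589*718) = -3 + (-687 + 422902) = -3 + 422215 = 422212)
sqrt(F(a(s(-1), -18)) + z) = sqrt(-18 + 422212) = sqrt(422194)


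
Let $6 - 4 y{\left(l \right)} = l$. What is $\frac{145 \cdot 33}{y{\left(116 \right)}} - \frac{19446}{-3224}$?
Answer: $- \frac{270765}{1612} \approx -167.97$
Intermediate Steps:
$y{\left(l \right)} = \frac{3}{2} - \frac{l}{4}$
$\frac{145 \cdot 33}{y{\left(116 \right)}} - \frac{19446}{-3224} = \frac{145 \cdot 33}{\frac{3}{2} - 29} - \frac{19446}{-3224} = \frac{4785}{\frac{3}{2} - 29} - - \frac{9723}{1612} = \frac{4785}{- \frac{55}{2}} + \frac{9723}{1612} = 4785 \left(- \frac{2}{55}\right) + \frac{9723}{1612} = -174 + \frac{9723}{1612} = - \frac{270765}{1612}$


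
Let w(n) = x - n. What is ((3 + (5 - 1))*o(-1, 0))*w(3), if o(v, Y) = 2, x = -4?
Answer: -98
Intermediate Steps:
w(n) = -4 - n
((3 + (5 - 1))*o(-1, 0))*w(3) = ((3 + (5 - 1))*2)*(-4 - 1*3) = ((3 + 4)*2)*(-4 - 3) = (7*2)*(-7) = 14*(-7) = -98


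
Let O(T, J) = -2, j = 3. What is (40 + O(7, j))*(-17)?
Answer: -646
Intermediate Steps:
(40 + O(7, j))*(-17) = (40 - 2)*(-17) = 38*(-17) = -646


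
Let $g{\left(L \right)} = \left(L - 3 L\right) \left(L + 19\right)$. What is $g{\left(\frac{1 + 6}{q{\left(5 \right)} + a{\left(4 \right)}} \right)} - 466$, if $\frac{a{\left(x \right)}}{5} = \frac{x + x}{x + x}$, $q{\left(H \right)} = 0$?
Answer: $- \frac{13078}{25} \approx -523.12$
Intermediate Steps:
$a{\left(x \right)} = 5$ ($a{\left(x \right)} = 5 \frac{x + x}{x + x} = 5 \frac{2 x}{2 x} = 5 \cdot 2 x \frac{1}{2 x} = 5 \cdot 1 = 5$)
$g{\left(L \right)} = - 2 L \left(19 + L\right)$
$g{\left(\frac{1 + 6}{q{\left(5 \right)} + a{\left(4 \right)}} \right)} - 466 = - 2 \frac{1 + 6}{0 + 5} \left(19 + \frac{1 + 6}{0 + 5}\right) - 466 = - 2 \cdot \frac{7}{5} \left(19 + \frac{7}{5}\right) - 466 = - 2 \cdot 7 \cdot \frac{1}{5} \left(19 + 7 \cdot \frac{1}{5}\right) - 466 = \left(-2\right) \frac{7}{5} \left(19 + \frac{7}{5}\right) - 466 = \left(-2\right) \frac{7}{5} \cdot \frac{102}{5} - 466 = - \frac{1428}{25} - 466 = - \frac{13078}{25}$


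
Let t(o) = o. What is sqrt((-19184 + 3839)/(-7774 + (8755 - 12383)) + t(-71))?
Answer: I*sqrt(9055434194)/11402 ≈ 8.3459*I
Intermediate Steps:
sqrt((-19184 + 3839)/(-7774 + (8755 - 12383)) + t(-71)) = sqrt((-19184 + 3839)/(-7774 + (8755 - 12383)) - 71) = sqrt(-15345/(-7774 - 3628) - 71) = sqrt(-15345/(-11402) - 71) = sqrt(-15345*(-1/11402) - 71) = sqrt(15345/11402 - 71) = sqrt(-794197/11402) = I*sqrt(9055434194)/11402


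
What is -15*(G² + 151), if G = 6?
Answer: -2805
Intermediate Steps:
-15*(G² + 151) = -15*(6² + 151) = -15*(36 + 151) = -15*187 = -2805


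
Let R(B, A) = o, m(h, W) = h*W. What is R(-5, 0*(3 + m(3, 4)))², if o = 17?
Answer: 289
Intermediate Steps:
m(h, W) = W*h
R(B, A) = 17
R(-5, 0*(3 + m(3, 4)))² = 17² = 289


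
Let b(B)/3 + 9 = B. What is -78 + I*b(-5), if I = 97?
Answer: -4152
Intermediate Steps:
b(B) = -27 + 3*B
-78 + I*b(-5) = -78 + 97*(-27 + 3*(-5)) = -78 + 97*(-27 - 15) = -78 + 97*(-42) = -78 - 4074 = -4152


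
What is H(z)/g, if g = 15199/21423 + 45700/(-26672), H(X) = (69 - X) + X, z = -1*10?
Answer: -9856550916/143410843 ≈ -68.729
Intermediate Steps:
z = -10
H(X) = 69
g = -143410843/142848564 (g = 15199*(1/21423) + 45700*(-1/26672) = 15199/21423 - 11425/6668 = -143410843/142848564 ≈ -1.0039)
H(z)/g = 69/(-143410843/142848564) = 69*(-142848564/143410843) = -9856550916/143410843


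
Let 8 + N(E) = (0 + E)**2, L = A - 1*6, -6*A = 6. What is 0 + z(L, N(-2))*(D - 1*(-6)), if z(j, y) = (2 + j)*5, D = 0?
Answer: -150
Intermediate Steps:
A = -1 (A = -1/6*6 = -1)
L = -7 (L = -1 - 1*6 = -1 - 6 = -7)
N(E) = -8 + E**2 (N(E) = -8 + (0 + E)**2 = -8 + E**2)
z(j, y) = 10 + 5*j
0 + z(L, N(-2))*(D - 1*(-6)) = 0 + (10 + 5*(-7))*(0 - 1*(-6)) = 0 + (10 - 35)*(0 + 6) = 0 - 25*6 = 0 - 150 = -150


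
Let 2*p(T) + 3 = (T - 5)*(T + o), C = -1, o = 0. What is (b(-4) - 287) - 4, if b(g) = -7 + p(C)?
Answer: -593/2 ≈ -296.50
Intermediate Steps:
p(T) = -3/2 + T*(-5 + T)/2 (p(T) = -3/2 + ((T - 5)*(T + 0))/2 = -3/2 + ((-5 + T)*T)/2 = -3/2 + (T*(-5 + T))/2 = -3/2 + T*(-5 + T)/2)
b(g) = -11/2 (b(g) = -7 + (-3/2 + (½)*(-1)² - 5/2*(-1)) = -7 + (-3/2 + (½)*1 + 5/2) = -7 + (-3/2 + ½ + 5/2) = -7 + 3/2 = -11/2)
(b(-4) - 287) - 4 = (-11/2 - 287) - 4 = -585/2 - 4 = -593/2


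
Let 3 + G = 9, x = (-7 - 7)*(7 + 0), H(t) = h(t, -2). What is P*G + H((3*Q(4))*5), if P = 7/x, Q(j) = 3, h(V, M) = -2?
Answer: -17/7 ≈ -2.4286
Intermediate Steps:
H(t) = -2
x = -98 (x = -14*7 = -98)
P = -1/14 (P = 7/(-98) = 7*(-1/98) = -1/14 ≈ -0.071429)
G = 6 (G = -3 + 9 = 6)
P*G + H((3*Q(4))*5) = -1/14*6 - 2 = -3/7 - 2 = -17/7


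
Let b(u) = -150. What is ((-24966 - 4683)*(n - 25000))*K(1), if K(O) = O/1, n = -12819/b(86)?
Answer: 36934559823/50 ≈ 7.3869e+8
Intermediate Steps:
n = 4273/50 (n = -12819/(-150) = -12819*(-1/150) = 4273/50 ≈ 85.460)
K(O) = O (K(O) = O*1 = O)
((-24966 - 4683)*(n - 25000))*K(1) = ((-24966 - 4683)*(4273/50 - 25000))*1 = -29649*(-1245727/50)*1 = (36934559823/50)*1 = 36934559823/50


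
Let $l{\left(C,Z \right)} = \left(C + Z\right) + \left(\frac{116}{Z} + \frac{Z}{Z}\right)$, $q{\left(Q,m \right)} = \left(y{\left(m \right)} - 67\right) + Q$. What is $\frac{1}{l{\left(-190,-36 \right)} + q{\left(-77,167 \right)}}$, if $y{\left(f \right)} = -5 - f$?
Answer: $- \frac{9}{4898} \approx -0.0018375$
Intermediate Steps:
$q{\left(Q,m \right)} = -72 + Q - m$ ($q{\left(Q,m \right)} = \left(\left(-5 - m\right) - 67\right) + Q = \left(-72 - m\right) + Q = -72 + Q - m$)
$l{\left(C,Z \right)} = 1 + C + Z + \frac{116}{Z}$ ($l{\left(C,Z \right)} = \left(C + Z\right) + \left(\frac{116}{Z} + 1\right) = \left(C + Z\right) + \left(1 + \frac{116}{Z}\right) = 1 + C + Z + \frac{116}{Z}$)
$\frac{1}{l{\left(-190,-36 \right)} + q{\left(-77,167 \right)}} = \frac{1}{\left(1 - 190 - 36 + \frac{116}{-36}\right) - 316} = \frac{1}{\left(1 - 190 - 36 + 116 \left(- \frac{1}{36}\right)\right) - 316} = \frac{1}{\left(1 - 190 - 36 - \frac{29}{9}\right) - 316} = \frac{1}{- \frac{2054}{9} - 316} = \frac{1}{- \frac{4898}{9}} = - \frac{9}{4898}$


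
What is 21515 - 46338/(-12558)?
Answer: 45038618/2093 ≈ 21519.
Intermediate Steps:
21515 - 46338/(-12558) = 21515 - 46338*(-1)/12558 = 21515 - 1*(-7723/2093) = 21515 + 7723/2093 = 45038618/2093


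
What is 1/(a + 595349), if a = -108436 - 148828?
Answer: 1/338085 ≈ 2.9578e-6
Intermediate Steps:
a = -257264
1/(a + 595349) = 1/(-257264 + 595349) = 1/338085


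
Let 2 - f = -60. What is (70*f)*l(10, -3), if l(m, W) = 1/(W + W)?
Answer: -2170/3 ≈ -723.33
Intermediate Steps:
f = 62 (f = 2 - 1*(-60) = 2 + 60 = 62)
l(m, W) = 1/(2*W)
(70*f)*l(10, -3) = (70*62)*((½)/(-3)) = 4340*((½)*(-⅓)) = 4340*(-⅙) = -2170/3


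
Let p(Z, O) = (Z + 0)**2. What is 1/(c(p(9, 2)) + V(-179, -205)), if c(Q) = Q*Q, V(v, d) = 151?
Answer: 1/6712 ≈ 0.00014899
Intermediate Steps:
p(Z, O) = Z**2
c(Q) = Q**2
1/(c(p(9, 2)) + V(-179, -205)) = 1/((9**2)**2 + 151) = 1/(81**2 + 151) = 1/(6561 + 151) = 1/6712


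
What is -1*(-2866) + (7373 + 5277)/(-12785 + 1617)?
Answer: 15997419/5584 ≈ 2864.9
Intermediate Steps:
-1*(-2866) + (7373 + 5277)/(-12785 + 1617) = 2866 + 12650/(-11168) = 2866 + 12650*(-1/11168) = 2866 - 6325/5584 = 15997419/5584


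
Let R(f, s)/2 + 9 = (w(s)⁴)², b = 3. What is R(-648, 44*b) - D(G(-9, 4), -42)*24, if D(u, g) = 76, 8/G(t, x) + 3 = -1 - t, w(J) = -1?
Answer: -1840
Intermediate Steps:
G(t, x) = 8/(-4 - t) (G(t, x) = 8/(-3 + (-1 - t)) = 8/(-4 - t))
R(f, s) = -16 (R(f, s) = -18 + 2*((-1)⁴)² = -18 + 2*1² = -18 + 2*1 = -18 + 2 = -16)
R(-648, 44*b) - D(G(-9, 4), -42)*24 = -16 - 76*24 = -16 - 1*1824 = -16 - 1824 = -1840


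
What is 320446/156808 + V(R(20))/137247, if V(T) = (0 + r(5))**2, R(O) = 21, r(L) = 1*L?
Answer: 21992086181/10760713788 ≈ 2.0437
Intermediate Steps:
r(L) = L
V(T) = 25 (V(T) = (0 + 5)**2 = 5**2 = 25)
320446/156808 + V(R(20))/137247 = 320446/156808 + 25/137247 = 320446*(1/156808) + 25*(1/137247) = 160223/78404 + 25/137247 = 21992086181/10760713788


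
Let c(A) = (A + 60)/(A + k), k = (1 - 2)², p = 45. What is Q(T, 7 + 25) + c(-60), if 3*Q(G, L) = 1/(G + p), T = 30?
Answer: 1/225 ≈ 0.0044444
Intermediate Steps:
k = 1 (k = (-1)² = 1)
Q(G, L) = 1/(3*(45 + G)) (Q(G, L) = 1/(3*(G + 45)) = 1/(3*(45 + G)))
c(A) = (60 + A)/(1 + A) (c(A) = (A + 60)/(A + 1) = (60 + A)/(1 + A))
Q(T, 7 + 25) + c(-60) = 1/(3*(45 + 30)) + (60 - 60)/(1 - 60) = (⅓)/75 + 0/(-59) = (⅓)*(1/75) - 1/59*0 = 1/225 + 0 = 1/225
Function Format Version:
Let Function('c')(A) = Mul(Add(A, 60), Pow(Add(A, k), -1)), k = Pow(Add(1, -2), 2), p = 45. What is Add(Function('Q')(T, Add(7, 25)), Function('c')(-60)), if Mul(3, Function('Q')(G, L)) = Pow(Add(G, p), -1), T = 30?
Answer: Rational(1, 225) ≈ 0.0044444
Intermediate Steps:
k = 1 (k = Pow(-1, 2) = 1)
Function('Q')(G, L) = Mul(Rational(1, 3), Pow(Add(45, G), -1)) (Function('Q')(G, L) = Mul(Rational(1, 3), Pow(Add(G, 45), -1)) = Mul(Rational(1, 3), Pow(Add(45, G), -1)))
Function('c')(A) = Mul(Pow(Add(1, A), -1), Add(60, A)) (Function('c')(A) = Mul(Add(A, 60), Pow(Add(A, 1), -1)) = Mul(Add(60, A), Pow(Add(1, A), -1)) = Mul(Pow(Add(1, A), -1), Add(60, A)))
Add(Function('Q')(T, Add(7, 25)), Function('c')(-60)) = Add(Mul(Rational(1, 3), Pow(Add(45, 30), -1)), Mul(Pow(Add(1, -60), -1), Add(60, -60))) = Add(Mul(Rational(1, 3), Pow(75, -1)), Mul(Pow(-59, -1), 0)) = Add(Mul(Rational(1, 3), Rational(1, 75)), Mul(Rational(-1, 59), 0)) = Add(Rational(1, 225), 0) = Rational(1, 225)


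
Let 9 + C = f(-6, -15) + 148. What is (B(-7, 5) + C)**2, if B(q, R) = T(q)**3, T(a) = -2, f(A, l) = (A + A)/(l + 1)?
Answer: 851929/49 ≈ 17386.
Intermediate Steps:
f(A, l) = 2*A/(1 + l) (f(A, l) = (2*A)/(1 + l) = 2*A/(1 + l))
C = 979/7 (C = -9 + (2*(-6)/(1 - 15) + 148) = -9 + (2*(-6)/(-14) + 148) = -9 + (2*(-6)*(-1/14) + 148) = -9 + (6/7 + 148) = -9 + 1042/7 = 979/7 ≈ 139.86)
B(q, R) = -8 (B(q, R) = (-2)**3 = -8)
(B(-7, 5) + C)**2 = (-8 + 979/7)**2 = (923/7)**2 = 851929/49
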